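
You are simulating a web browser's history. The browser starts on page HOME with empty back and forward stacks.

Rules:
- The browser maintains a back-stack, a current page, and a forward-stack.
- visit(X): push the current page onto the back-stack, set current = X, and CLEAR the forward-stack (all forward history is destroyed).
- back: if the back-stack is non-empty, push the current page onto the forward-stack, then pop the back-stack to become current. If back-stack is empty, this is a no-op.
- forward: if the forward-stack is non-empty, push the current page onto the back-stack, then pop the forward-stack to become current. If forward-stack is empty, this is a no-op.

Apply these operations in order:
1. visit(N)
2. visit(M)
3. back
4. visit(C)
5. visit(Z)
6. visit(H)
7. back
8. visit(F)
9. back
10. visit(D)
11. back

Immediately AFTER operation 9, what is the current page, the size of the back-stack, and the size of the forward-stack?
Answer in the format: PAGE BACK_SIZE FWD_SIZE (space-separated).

After 1 (visit(N)): cur=N back=1 fwd=0
After 2 (visit(M)): cur=M back=2 fwd=0
After 3 (back): cur=N back=1 fwd=1
After 4 (visit(C)): cur=C back=2 fwd=0
After 5 (visit(Z)): cur=Z back=3 fwd=0
After 6 (visit(H)): cur=H back=4 fwd=0
After 7 (back): cur=Z back=3 fwd=1
After 8 (visit(F)): cur=F back=4 fwd=0
After 9 (back): cur=Z back=3 fwd=1

Z 3 1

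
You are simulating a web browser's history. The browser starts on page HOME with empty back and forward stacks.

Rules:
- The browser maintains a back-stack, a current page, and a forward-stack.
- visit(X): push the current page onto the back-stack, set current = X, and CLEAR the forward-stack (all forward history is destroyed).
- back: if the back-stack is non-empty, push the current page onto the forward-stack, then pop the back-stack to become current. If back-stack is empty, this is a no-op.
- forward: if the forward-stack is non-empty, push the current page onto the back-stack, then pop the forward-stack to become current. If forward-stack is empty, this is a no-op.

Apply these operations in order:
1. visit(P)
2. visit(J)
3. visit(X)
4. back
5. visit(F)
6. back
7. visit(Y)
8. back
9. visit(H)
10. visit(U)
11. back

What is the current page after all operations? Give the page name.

Answer: H

Derivation:
After 1 (visit(P)): cur=P back=1 fwd=0
After 2 (visit(J)): cur=J back=2 fwd=0
After 3 (visit(X)): cur=X back=3 fwd=0
After 4 (back): cur=J back=2 fwd=1
After 5 (visit(F)): cur=F back=3 fwd=0
After 6 (back): cur=J back=2 fwd=1
After 7 (visit(Y)): cur=Y back=3 fwd=0
After 8 (back): cur=J back=2 fwd=1
After 9 (visit(H)): cur=H back=3 fwd=0
After 10 (visit(U)): cur=U back=4 fwd=0
After 11 (back): cur=H back=3 fwd=1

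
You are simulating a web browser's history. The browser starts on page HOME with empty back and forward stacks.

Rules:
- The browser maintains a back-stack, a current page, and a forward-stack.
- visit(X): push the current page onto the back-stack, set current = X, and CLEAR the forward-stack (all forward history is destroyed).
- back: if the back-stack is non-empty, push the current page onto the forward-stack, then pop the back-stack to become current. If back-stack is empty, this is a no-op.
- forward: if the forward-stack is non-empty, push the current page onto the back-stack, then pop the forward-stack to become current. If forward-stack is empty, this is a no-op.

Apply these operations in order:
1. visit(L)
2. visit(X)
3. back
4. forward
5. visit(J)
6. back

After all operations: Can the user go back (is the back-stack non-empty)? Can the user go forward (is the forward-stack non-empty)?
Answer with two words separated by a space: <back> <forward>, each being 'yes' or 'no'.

Answer: yes yes

Derivation:
After 1 (visit(L)): cur=L back=1 fwd=0
After 2 (visit(X)): cur=X back=2 fwd=0
After 3 (back): cur=L back=1 fwd=1
After 4 (forward): cur=X back=2 fwd=0
After 5 (visit(J)): cur=J back=3 fwd=0
After 6 (back): cur=X back=2 fwd=1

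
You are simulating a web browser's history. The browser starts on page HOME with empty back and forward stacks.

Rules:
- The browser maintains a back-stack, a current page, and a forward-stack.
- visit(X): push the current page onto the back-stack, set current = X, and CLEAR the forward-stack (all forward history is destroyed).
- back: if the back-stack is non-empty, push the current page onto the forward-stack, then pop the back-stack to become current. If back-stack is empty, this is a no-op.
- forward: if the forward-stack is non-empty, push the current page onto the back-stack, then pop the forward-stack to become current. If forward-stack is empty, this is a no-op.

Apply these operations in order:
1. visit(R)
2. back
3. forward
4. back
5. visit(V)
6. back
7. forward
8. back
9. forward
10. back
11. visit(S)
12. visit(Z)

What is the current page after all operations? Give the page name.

After 1 (visit(R)): cur=R back=1 fwd=0
After 2 (back): cur=HOME back=0 fwd=1
After 3 (forward): cur=R back=1 fwd=0
After 4 (back): cur=HOME back=0 fwd=1
After 5 (visit(V)): cur=V back=1 fwd=0
After 6 (back): cur=HOME back=0 fwd=1
After 7 (forward): cur=V back=1 fwd=0
After 8 (back): cur=HOME back=0 fwd=1
After 9 (forward): cur=V back=1 fwd=0
After 10 (back): cur=HOME back=0 fwd=1
After 11 (visit(S)): cur=S back=1 fwd=0
After 12 (visit(Z)): cur=Z back=2 fwd=0

Answer: Z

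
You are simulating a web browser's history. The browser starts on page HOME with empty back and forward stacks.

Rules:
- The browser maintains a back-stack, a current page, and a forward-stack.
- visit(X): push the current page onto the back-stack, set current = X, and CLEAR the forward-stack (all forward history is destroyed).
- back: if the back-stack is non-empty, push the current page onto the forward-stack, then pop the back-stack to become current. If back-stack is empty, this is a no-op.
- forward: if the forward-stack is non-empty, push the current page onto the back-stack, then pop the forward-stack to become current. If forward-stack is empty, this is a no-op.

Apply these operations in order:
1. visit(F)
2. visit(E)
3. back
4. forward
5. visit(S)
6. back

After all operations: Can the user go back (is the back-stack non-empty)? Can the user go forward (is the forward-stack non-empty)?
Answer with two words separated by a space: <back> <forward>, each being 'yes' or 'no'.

After 1 (visit(F)): cur=F back=1 fwd=0
After 2 (visit(E)): cur=E back=2 fwd=0
After 3 (back): cur=F back=1 fwd=1
After 4 (forward): cur=E back=2 fwd=0
After 5 (visit(S)): cur=S back=3 fwd=0
After 6 (back): cur=E back=2 fwd=1

Answer: yes yes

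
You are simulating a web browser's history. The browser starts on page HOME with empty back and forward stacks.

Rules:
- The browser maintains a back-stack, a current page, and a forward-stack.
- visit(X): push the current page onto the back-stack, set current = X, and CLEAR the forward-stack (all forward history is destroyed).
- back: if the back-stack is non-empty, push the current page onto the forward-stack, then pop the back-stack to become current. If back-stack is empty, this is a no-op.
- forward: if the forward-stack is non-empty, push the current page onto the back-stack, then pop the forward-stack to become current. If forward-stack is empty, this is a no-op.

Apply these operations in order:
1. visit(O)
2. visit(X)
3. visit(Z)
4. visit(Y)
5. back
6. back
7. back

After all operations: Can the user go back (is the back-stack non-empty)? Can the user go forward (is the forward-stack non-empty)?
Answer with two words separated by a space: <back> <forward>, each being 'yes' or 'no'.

After 1 (visit(O)): cur=O back=1 fwd=0
After 2 (visit(X)): cur=X back=2 fwd=0
After 3 (visit(Z)): cur=Z back=3 fwd=0
After 4 (visit(Y)): cur=Y back=4 fwd=0
After 5 (back): cur=Z back=3 fwd=1
After 6 (back): cur=X back=2 fwd=2
After 7 (back): cur=O back=1 fwd=3

Answer: yes yes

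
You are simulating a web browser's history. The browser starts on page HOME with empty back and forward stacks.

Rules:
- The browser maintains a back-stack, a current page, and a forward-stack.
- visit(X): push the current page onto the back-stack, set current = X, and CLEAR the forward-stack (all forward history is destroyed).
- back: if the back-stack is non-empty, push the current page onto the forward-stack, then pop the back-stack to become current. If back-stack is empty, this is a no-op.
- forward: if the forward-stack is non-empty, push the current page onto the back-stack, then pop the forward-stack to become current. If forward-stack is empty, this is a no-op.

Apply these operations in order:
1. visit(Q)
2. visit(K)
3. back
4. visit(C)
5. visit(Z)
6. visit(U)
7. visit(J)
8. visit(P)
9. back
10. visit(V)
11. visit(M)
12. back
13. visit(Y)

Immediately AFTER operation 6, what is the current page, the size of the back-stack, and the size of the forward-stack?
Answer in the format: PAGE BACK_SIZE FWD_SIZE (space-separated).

After 1 (visit(Q)): cur=Q back=1 fwd=0
After 2 (visit(K)): cur=K back=2 fwd=0
After 3 (back): cur=Q back=1 fwd=1
After 4 (visit(C)): cur=C back=2 fwd=0
After 5 (visit(Z)): cur=Z back=3 fwd=0
After 6 (visit(U)): cur=U back=4 fwd=0

U 4 0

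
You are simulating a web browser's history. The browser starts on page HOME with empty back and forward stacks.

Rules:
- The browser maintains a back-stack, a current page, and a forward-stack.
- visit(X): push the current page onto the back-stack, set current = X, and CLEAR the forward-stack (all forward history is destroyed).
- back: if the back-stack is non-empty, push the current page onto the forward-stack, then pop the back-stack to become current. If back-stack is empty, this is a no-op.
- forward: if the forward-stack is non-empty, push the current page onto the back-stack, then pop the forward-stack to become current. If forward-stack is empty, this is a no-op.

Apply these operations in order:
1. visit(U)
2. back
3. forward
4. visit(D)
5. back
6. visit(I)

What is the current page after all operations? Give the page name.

After 1 (visit(U)): cur=U back=1 fwd=0
After 2 (back): cur=HOME back=0 fwd=1
After 3 (forward): cur=U back=1 fwd=0
After 4 (visit(D)): cur=D back=2 fwd=0
After 5 (back): cur=U back=1 fwd=1
After 6 (visit(I)): cur=I back=2 fwd=0

Answer: I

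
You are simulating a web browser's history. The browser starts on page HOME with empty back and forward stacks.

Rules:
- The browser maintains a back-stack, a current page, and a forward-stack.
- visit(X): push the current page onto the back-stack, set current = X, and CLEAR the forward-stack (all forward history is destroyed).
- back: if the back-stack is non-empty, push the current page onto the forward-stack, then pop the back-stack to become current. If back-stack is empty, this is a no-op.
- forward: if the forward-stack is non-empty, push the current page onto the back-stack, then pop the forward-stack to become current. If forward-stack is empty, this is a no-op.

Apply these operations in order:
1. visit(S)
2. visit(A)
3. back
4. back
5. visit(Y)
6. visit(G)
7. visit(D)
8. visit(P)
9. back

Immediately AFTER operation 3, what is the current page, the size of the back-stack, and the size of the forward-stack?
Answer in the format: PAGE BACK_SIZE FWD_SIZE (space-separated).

After 1 (visit(S)): cur=S back=1 fwd=0
After 2 (visit(A)): cur=A back=2 fwd=0
After 3 (back): cur=S back=1 fwd=1

S 1 1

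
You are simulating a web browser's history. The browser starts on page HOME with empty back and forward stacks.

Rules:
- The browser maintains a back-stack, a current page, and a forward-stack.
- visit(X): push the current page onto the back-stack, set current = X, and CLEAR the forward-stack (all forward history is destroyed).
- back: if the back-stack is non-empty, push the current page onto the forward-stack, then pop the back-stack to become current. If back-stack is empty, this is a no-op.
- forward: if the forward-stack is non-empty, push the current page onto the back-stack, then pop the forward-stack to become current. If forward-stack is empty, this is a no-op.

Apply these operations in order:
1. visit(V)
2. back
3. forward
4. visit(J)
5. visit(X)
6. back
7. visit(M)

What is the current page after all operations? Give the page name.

After 1 (visit(V)): cur=V back=1 fwd=0
After 2 (back): cur=HOME back=0 fwd=1
After 3 (forward): cur=V back=1 fwd=0
After 4 (visit(J)): cur=J back=2 fwd=0
After 5 (visit(X)): cur=X back=3 fwd=0
After 6 (back): cur=J back=2 fwd=1
After 7 (visit(M)): cur=M back=3 fwd=0

Answer: M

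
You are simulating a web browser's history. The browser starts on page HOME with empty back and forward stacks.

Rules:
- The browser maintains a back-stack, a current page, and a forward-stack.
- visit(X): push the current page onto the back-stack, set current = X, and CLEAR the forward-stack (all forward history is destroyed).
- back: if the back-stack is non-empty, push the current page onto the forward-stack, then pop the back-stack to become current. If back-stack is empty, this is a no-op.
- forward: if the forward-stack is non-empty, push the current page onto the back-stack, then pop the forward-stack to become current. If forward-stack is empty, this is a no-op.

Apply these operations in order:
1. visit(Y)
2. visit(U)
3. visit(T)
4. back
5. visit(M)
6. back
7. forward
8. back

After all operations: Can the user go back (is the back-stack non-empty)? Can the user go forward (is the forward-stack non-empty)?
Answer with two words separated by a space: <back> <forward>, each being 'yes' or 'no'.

After 1 (visit(Y)): cur=Y back=1 fwd=0
After 2 (visit(U)): cur=U back=2 fwd=0
After 3 (visit(T)): cur=T back=3 fwd=0
After 4 (back): cur=U back=2 fwd=1
After 5 (visit(M)): cur=M back=3 fwd=0
After 6 (back): cur=U back=2 fwd=1
After 7 (forward): cur=M back=3 fwd=0
After 8 (back): cur=U back=2 fwd=1

Answer: yes yes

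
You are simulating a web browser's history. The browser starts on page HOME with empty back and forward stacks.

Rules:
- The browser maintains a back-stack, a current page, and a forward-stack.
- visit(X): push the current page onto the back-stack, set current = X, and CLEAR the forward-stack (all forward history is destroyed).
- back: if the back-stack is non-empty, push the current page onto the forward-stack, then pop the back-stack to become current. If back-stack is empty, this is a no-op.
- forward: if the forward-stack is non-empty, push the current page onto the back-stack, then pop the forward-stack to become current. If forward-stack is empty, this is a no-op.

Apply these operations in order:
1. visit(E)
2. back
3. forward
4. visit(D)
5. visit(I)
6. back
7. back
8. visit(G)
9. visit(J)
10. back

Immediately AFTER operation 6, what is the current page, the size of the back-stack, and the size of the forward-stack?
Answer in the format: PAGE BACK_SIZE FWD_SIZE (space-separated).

After 1 (visit(E)): cur=E back=1 fwd=0
After 2 (back): cur=HOME back=0 fwd=1
After 3 (forward): cur=E back=1 fwd=0
After 4 (visit(D)): cur=D back=2 fwd=0
After 5 (visit(I)): cur=I back=3 fwd=0
After 6 (back): cur=D back=2 fwd=1

D 2 1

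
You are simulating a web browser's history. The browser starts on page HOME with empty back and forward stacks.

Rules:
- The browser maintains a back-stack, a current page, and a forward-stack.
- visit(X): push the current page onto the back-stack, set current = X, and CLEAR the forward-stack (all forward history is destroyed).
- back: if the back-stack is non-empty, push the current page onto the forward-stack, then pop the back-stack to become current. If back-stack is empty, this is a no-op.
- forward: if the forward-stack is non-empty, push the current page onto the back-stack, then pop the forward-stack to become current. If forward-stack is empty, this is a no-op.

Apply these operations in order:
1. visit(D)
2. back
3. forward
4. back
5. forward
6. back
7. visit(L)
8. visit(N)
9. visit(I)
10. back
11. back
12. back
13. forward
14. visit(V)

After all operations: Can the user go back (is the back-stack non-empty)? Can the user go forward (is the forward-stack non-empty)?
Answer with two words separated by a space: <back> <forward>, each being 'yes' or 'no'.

Answer: yes no

Derivation:
After 1 (visit(D)): cur=D back=1 fwd=0
After 2 (back): cur=HOME back=0 fwd=1
After 3 (forward): cur=D back=1 fwd=0
After 4 (back): cur=HOME back=0 fwd=1
After 5 (forward): cur=D back=1 fwd=0
After 6 (back): cur=HOME back=0 fwd=1
After 7 (visit(L)): cur=L back=1 fwd=0
After 8 (visit(N)): cur=N back=2 fwd=0
After 9 (visit(I)): cur=I back=3 fwd=0
After 10 (back): cur=N back=2 fwd=1
After 11 (back): cur=L back=1 fwd=2
After 12 (back): cur=HOME back=0 fwd=3
After 13 (forward): cur=L back=1 fwd=2
After 14 (visit(V)): cur=V back=2 fwd=0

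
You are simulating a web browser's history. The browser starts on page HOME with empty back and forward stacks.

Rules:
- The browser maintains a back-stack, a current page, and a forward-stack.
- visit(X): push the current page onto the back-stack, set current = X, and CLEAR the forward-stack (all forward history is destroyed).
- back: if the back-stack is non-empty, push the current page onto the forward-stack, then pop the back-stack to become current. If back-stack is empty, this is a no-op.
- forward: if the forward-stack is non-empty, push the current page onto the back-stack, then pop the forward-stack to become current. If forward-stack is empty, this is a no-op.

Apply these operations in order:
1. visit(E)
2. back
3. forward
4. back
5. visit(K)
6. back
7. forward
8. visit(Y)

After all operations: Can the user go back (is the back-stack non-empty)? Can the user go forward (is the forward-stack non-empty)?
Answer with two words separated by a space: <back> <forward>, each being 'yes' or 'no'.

Answer: yes no

Derivation:
After 1 (visit(E)): cur=E back=1 fwd=0
After 2 (back): cur=HOME back=0 fwd=1
After 3 (forward): cur=E back=1 fwd=0
After 4 (back): cur=HOME back=0 fwd=1
After 5 (visit(K)): cur=K back=1 fwd=0
After 6 (back): cur=HOME back=0 fwd=1
After 7 (forward): cur=K back=1 fwd=0
After 8 (visit(Y)): cur=Y back=2 fwd=0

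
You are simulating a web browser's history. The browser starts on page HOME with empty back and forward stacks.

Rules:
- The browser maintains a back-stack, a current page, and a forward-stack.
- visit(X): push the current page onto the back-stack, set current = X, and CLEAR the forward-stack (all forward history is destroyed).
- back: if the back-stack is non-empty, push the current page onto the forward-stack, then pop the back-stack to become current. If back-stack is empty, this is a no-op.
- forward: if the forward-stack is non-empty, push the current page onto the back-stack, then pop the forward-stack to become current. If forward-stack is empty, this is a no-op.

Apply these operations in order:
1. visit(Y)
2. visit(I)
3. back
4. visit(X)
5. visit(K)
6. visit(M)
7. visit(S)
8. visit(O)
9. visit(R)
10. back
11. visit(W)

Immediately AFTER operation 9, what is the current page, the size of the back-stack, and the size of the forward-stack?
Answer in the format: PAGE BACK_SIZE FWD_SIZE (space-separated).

After 1 (visit(Y)): cur=Y back=1 fwd=0
After 2 (visit(I)): cur=I back=2 fwd=0
After 3 (back): cur=Y back=1 fwd=1
After 4 (visit(X)): cur=X back=2 fwd=0
After 5 (visit(K)): cur=K back=3 fwd=0
After 6 (visit(M)): cur=M back=4 fwd=0
After 7 (visit(S)): cur=S back=5 fwd=0
After 8 (visit(O)): cur=O back=6 fwd=0
After 9 (visit(R)): cur=R back=7 fwd=0

R 7 0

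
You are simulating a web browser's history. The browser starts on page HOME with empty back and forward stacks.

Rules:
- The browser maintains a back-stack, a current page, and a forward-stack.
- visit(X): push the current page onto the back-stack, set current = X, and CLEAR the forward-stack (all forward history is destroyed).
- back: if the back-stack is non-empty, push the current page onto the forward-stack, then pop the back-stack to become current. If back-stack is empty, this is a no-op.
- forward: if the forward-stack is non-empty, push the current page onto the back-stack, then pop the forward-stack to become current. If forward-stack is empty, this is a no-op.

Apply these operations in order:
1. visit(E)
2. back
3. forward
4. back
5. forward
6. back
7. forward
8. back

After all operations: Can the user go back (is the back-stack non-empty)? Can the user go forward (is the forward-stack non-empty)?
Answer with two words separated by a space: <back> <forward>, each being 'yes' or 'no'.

Answer: no yes

Derivation:
After 1 (visit(E)): cur=E back=1 fwd=0
After 2 (back): cur=HOME back=0 fwd=1
After 3 (forward): cur=E back=1 fwd=0
After 4 (back): cur=HOME back=0 fwd=1
After 5 (forward): cur=E back=1 fwd=0
After 6 (back): cur=HOME back=0 fwd=1
After 7 (forward): cur=E back=1 fwd=0
After 8 (back): cur=HOME back=0 fwd=1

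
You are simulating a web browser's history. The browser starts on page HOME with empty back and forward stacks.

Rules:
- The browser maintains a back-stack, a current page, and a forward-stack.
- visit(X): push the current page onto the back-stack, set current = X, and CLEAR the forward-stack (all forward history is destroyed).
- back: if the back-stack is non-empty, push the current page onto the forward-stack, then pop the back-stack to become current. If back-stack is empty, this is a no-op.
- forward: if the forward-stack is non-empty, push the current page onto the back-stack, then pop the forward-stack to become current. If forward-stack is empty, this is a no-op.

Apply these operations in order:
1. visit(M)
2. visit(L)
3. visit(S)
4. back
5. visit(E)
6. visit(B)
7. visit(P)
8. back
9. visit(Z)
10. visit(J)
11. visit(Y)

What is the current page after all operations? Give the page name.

After 1 (visit(M)): cur=M back=1 fwd=0
After 2 (visit(L)): cur=L back=2 fwd=0
After 3 (visit(S)): cur=S back=3 fwd=0
After 4 (back): cur=L back=2 fwd=1
After 5 (visit(E)): cur=E back=3 fwd=0
After 6 (visit(B)): cur=B back=4 fwd=0
After 7 (visit(P)): cur=P back=5 fwd=0
After 8 (back): cur=B back=4 fwd=1
After 9 (visit(Z)): cur=Z back=5 fwd=0
After 10 (visit(J)): cur=J back=6 fwd=0
After 11 (visit(Y)): cur=Y back=7 fwd=0

Answer: Y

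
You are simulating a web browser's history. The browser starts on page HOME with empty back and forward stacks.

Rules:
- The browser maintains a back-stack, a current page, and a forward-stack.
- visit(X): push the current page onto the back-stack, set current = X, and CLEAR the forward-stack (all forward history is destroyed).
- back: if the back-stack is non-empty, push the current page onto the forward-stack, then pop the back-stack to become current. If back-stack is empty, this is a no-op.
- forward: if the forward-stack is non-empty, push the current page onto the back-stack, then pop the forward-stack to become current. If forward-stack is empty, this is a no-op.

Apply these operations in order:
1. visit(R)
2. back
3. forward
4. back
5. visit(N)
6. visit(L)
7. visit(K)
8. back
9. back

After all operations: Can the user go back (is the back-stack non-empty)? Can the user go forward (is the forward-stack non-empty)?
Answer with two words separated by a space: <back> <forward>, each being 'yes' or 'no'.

After 1 (visit(R)): cur=R back=1 fwd=0
After 2 (back): cur=HOME back=0 fwd=1
After 3 (forward): cur=R back=1 fwd=0
After 4 (back): cur=HOME back=0 fwd=1
After 5 (visit(N)): cur=N back=1 fwd=0
After 6 (visit(L)): cur=L back=2 fwd=0
After 7 (visit(K)): cur=K back=3 fwd=0
After 8 (back): cur=L back=2 fwd=1
After 9 (back): cur=N back=1 fwd=2

Answer: yes yes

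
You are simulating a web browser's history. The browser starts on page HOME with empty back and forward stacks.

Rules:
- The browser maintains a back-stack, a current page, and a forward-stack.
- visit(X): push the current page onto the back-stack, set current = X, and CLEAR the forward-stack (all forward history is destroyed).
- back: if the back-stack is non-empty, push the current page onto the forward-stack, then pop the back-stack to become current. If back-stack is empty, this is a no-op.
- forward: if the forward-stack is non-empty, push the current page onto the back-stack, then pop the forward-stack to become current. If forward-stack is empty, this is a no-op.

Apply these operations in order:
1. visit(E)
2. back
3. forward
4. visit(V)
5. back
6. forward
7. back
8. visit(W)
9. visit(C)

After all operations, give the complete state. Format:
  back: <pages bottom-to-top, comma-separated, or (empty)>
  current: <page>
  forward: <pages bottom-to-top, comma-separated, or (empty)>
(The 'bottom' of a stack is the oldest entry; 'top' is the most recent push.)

After 1 (visit(E)): cur=E back=1 fwd=0
After 2 (back): cur=HOME back=0 fwd=1
After 3 (forward): cur=E back=1 fwd=0
After 4 (visit(V)): cur=V back=2 fwd=0
After 5 (back): cur=E back=1 fwd=1
After 6 (forward): cur=V back=2 fwd=0
After 7 (back): cur=E back=1 fwd=1
After 8 (visit(W)): cur=W back=2 fwd=0
After 9 (visit(C)): cur=C back=3 fwd=0

Answer: back: HOME,E,W
current: C
forward: (empty)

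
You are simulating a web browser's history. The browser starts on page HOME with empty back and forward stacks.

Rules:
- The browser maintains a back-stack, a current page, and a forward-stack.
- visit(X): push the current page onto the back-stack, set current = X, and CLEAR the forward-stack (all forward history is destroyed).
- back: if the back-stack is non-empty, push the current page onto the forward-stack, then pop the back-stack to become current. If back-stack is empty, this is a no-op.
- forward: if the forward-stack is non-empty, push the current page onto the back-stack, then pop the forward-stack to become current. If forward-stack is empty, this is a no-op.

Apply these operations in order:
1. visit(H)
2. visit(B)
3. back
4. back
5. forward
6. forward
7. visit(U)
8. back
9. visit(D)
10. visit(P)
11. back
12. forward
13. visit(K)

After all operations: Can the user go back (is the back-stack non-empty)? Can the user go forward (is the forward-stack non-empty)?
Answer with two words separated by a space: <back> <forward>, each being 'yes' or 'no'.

After 1 (visit(H)): cur=H back=1 fwd=0
After 2 (visit(B)): cur=B back=2 fwd=0
After 3 (back): cur=H back=1 fwd=1
After 4 (back): cur=HOME back=0 fwd=2
After 5 (forward): cur=H back=1 fwd=1
After 6 (forward): cur=B back=2 fwd=0
After 7 (visit(U)): cur=U back=3 fwd=0
After 8 (back): cur=B back=2 fwd=1
After 9 (visit(D)): cur=D back=3 fwd=0
After 10 (visit(P)): cur=P back=4 fwd=0
After 11 (back): cur=D back=3 fwd=1
After 12 (forward): cur=P back=4 fwd=0
After 13 (visit(K)): cur=K back=5 fwd=0

Answer: yes no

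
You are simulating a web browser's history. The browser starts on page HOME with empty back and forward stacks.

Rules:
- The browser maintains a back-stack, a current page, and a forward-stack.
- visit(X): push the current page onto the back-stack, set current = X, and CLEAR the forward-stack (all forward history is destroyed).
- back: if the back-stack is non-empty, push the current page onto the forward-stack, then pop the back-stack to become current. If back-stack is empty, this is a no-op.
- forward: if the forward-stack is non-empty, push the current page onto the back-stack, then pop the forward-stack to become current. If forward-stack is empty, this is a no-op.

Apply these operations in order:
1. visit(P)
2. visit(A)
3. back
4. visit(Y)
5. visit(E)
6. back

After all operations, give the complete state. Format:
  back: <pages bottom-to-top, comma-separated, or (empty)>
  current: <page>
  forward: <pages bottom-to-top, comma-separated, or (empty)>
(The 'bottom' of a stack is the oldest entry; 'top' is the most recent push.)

After 1 (visit(P)): cur=P back=1 fwd=0
After 2 (visit(A)): cur=A back=2 fwd=0
After 3 (back): cur=P back=1 fwd=1
After 4 (visit(Y)): cur=Y back=2 fwd=0
After 5 (visit(E)): cur=E back=3 fwd=0
After 6 (back): cur=Y back=2 fwd=1

Answer: back: HOME,P
current: Y
forward: E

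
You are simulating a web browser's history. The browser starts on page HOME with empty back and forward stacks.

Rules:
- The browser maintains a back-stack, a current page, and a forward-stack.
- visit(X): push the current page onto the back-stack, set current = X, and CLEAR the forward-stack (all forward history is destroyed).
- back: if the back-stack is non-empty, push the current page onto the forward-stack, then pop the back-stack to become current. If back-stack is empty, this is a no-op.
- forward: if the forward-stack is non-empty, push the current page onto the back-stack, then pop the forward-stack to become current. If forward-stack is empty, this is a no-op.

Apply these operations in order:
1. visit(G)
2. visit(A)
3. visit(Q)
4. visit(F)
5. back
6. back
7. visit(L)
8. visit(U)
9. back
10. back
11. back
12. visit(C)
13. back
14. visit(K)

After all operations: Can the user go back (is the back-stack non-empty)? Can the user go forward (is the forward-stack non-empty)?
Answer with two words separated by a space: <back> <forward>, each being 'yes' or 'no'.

After 1 (visit(G)): cur=G back=1 fwd=0
After 2 (visit(A)): cur=A back=2 fwd=0
After 3 (visit(Q)): cur=Q back=3 fwd=0
After 4 (visit(F)): cur=F back=4 fwd=0
After 5 (back): cur=Q back=3 fwd=1
After 6 (back): cur=A back=2 fwd=2
After 7 (visit(L)): cur=L back=3 fwd=0
After 8 (visit(U)): cur=U back=4 fwd=0
After 9 (back): cur=L back=3 fwd=1
After 10 (back): cur=A back=2 fwd=2
After 11 (back): cur=G back=1 fwd=3
After 12 (visit(C)): cur=C back=2 fwd=0
After 13 (back): cur=G back=1 fwd=1
After 14 (visit(K)): cur=K back=2 fwd=0

Answer: yes no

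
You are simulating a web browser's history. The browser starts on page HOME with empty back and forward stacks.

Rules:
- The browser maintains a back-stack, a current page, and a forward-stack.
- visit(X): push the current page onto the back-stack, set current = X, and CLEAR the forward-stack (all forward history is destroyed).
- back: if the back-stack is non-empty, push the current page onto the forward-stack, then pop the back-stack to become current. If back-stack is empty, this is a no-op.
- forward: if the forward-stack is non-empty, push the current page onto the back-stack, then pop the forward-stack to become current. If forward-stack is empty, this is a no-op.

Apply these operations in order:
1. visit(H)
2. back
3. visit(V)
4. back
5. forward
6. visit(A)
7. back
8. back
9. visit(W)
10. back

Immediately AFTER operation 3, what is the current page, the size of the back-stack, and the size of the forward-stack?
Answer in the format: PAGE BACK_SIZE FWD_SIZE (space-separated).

After 1 (visit(H)): cur=H back=1 fwd=0
After 2 (back): cur=HOME back=0 fwd=1
After 3 (visit(V)): cur=V back=1 fwd=0

V 1 0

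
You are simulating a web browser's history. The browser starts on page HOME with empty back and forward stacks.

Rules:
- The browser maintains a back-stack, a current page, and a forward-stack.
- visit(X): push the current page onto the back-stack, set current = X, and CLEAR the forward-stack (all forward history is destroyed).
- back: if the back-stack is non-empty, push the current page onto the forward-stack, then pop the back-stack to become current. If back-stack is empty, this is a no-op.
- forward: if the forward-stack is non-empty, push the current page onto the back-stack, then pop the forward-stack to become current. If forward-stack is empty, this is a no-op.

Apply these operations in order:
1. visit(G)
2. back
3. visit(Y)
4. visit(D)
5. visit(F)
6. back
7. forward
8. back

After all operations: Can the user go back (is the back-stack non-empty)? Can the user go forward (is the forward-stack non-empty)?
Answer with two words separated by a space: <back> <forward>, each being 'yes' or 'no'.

Answer: yes yes

Derivation:
After 1 (visit(G)): cur=G back=1 fwd=0
After 2 (back): cur=HOME back=0 fwd=1
After 3 (visit(Y)): cur=Y back=1 fwd=0
After 4 (visit(D)): cur=D back=2 fwd=0
After 5 (visit(F)): cur=F back=3 fwd=0
After 6 (back): cur=D back=2 fwd=1
After 7 (forward): cur=F back=3 fwd=0
After 8 (back): cur=D back=2 fwd=1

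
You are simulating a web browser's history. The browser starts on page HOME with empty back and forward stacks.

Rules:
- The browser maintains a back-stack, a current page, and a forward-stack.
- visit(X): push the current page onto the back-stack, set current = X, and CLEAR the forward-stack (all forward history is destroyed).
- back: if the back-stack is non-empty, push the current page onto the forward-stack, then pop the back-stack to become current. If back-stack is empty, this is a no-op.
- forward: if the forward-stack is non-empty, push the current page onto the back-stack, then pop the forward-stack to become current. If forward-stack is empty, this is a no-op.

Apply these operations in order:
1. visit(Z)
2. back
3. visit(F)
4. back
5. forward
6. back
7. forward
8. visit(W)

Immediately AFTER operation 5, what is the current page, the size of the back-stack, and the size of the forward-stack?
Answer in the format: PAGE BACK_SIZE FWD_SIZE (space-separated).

After 1 (visit(Z)): cur=Z back=1 fwd=0
After 2 (back): cur=HOME back=0 fwd=1
After 3 (visit(F)): cur=F back=1 fwd=0
After 4 (back): cur=HOME back=0 fwd=1
After 5 (forward): cur=F back=1 fwd=0

F 1 0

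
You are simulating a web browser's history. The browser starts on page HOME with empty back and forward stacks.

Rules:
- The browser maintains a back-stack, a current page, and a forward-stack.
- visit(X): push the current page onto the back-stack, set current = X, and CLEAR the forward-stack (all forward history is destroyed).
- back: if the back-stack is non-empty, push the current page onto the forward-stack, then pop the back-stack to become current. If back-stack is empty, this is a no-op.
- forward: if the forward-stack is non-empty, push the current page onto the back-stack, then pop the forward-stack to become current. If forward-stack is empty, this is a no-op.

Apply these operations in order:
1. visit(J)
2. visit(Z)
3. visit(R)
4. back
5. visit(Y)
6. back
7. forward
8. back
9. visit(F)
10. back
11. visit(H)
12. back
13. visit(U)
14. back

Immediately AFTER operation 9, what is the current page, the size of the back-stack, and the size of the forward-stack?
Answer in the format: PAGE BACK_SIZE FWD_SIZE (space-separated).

After 1 (visit(J)): cur=J back=1 fwd=0
After 2 (visit(Z)): cur=Z back=2 fwd=0
After 3 (visit(R)): cur=R back=3 fwd=0
After 4 (back): cur=Z back=2 fwd=1
After 5 (visit(Y)): cur=Y back=3 fwd=0
After 6 (back): cur=Z back=2 fwd=1
After 7 (forward): cur=Y back=3 fwd=0
After 8 (back): cur=Z back=2 fwd=1
After 9 (visit(F)): cur=F back=3 fwd=0

F 3 0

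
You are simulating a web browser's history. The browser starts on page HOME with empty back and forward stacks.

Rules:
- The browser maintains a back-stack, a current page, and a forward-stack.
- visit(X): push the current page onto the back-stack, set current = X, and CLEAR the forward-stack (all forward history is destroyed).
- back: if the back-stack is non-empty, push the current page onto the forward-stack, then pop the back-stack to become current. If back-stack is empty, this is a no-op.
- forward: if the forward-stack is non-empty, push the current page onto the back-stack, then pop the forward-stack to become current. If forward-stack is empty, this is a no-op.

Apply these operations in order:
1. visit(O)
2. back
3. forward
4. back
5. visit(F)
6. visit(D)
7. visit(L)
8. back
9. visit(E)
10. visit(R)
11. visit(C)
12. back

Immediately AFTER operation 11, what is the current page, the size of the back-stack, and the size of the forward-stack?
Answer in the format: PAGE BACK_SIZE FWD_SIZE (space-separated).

After 1 (visit(O)): cur=O back=1 fwd=0
After 2 (back): cur=HOME back=0 fwd=1
After 3 (forward): cur=O back=1 fwd=0
After 4 (back): cur=HOME back=0 fwd=1
After 5 (visit(F)): cur=F back=1 fwd=0
After 6 (visit(D)): cur=D back=2 fwd=0
After 7 (visit(L)): cur=L back=3 fwd=0
After 8 (back): cur=D back=2 fwd=1
After 9 (visit(E)): cur=E back=3 fwd=0
After 10 (visit(R)): cur=R back=4 fwd=0
After 11 (visit(C)): cur=C back=5 fwd=0

C 5 0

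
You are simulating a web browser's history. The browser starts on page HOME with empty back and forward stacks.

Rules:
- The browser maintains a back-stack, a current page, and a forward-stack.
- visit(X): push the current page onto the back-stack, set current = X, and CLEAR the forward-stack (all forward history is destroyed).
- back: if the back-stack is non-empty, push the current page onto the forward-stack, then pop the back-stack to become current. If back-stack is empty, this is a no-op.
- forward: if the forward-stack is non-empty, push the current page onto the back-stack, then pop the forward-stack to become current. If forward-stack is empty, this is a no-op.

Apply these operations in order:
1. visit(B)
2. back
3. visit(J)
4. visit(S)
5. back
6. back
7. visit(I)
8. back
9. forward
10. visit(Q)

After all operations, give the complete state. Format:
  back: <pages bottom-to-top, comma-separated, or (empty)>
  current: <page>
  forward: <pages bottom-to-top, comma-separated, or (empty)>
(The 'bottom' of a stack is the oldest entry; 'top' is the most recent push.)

Answer: back: HOME,I
current: Q
forward: (empty)

Derivation:
After 1 (visit(B)): cur=B back=1 fwd=0
After 2 (back): cur=HOME back=0 fwd=1
After 3 (visit(J)): cur=J back=1 fwd=0
After 4 (visit(S)): cur=S back=2 fwd=0
After 5 (back): cur=J back=1 fwd=1
After 6 (back): cur=HOME back=0 fwd=2
After 7 (visit(I)): cur=I back=1 fwd=0
After 8 (back): cur=HOME back=0 fwd=1
After 9 (forward): cur=I back=1 fwd=0
After 10 (visit(Q)): cur=Q back=2 fwd=0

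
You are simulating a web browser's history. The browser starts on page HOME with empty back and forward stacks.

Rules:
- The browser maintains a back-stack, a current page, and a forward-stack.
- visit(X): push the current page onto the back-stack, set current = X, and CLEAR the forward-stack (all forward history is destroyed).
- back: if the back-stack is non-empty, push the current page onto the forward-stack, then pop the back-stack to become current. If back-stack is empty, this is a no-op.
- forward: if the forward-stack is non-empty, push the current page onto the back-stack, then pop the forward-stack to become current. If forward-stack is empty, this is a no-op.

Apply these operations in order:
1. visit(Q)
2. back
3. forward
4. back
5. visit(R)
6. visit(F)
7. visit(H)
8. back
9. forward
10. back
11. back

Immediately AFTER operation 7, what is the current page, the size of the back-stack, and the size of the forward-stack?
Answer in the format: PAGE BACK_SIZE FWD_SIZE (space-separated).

After 1 (visit(Q)): cur=Q back=1 fwd=0
After 2 (back): cur=HOME back=0 fwd=1
After 3 (forward): cur=Q back=1 fwd=0
After 4 (back): cur=HOME back=0 fwd=1
After 5 (visit(R)): cur=R back=1 fwd=0
After 6 (visit(F)): cur=F back=2 fwd=0
After 7 (visit(H)): cur=H back=3 fwd=0

H 3 0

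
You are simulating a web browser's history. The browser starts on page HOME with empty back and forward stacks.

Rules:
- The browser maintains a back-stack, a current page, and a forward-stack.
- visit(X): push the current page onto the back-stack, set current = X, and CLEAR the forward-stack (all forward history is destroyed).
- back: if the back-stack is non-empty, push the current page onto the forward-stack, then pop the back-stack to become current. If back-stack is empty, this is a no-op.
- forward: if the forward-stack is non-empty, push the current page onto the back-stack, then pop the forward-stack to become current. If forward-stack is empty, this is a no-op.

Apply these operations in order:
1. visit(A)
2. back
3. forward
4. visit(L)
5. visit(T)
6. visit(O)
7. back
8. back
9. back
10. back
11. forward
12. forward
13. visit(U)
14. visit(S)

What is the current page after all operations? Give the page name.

After 1 (visit(A)): cur=A back=1 fwd=0
After 2 (back): cur=HOME back=0 fwd=1
After 3 (forward): cur=A back=1 fwd=0
After 4 (visit(L)): cur=L back=2 fwd=0
After 5 (visit(T)): cur=T back=3 fwd=0
After 6 (visit(O)): cur=O back=4 fwd=0
After 7 (back): cur=T back=3 fwd=1
After 8 (back): cur=L back=2 fwd=2
After 9 (back): cur=A back=1 fwd=3
After 10 (back): cur=HOME back=0 fwd=4
After 11 (forward): cur=A back=1 fwd=3
After 12 (forward): cur=L back=2 fwd=2
After 13 (visit(U)): cur=U back=3 fwd=0
After 14 (visit(S)): cur=S back=4 fwd=0

Answer: S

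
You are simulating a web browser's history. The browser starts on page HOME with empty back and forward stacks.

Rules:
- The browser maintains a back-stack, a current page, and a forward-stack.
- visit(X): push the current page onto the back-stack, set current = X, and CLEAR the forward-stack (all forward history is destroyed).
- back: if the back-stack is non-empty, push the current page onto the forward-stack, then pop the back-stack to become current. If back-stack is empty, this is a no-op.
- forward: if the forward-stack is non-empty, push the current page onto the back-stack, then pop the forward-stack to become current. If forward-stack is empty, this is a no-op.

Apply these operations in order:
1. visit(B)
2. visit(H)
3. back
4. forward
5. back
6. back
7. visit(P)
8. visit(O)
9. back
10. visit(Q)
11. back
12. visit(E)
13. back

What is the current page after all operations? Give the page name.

After 1 (visit(B)): cur=B back=1 fwd=0
After 2 (visit(H)): cur=H back=2 fwd=0
After 3 (back): cur=B back=1 fwd=1
After 4 (forward): cur=H back=2 fwd=0
After 5 (back): cur=B back=1 fwd=1
After 6 (back): cur=HOME back=0 fwd=2
After 7 (visit(P)): cur=P back=1 fwd=0
After 8 (visit(O)): cur=O back=2 fwd=0
After 9 (back): cur=P back=1 fwd=1
After 10 (visit(Q)): cur=Q back=2 fwd=0
After 11 (back): cur=P back=1 fwd=1
After 12 (visit(E)): cur=E back=2 fwd=0
After 13 (back): cur=P back=1 fwd=1

Answer: P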